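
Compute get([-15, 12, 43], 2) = 43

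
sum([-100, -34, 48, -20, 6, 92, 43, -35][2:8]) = 134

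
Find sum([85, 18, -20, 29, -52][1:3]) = slice → [18, -20]
18 + (-20)
= -2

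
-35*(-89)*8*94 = 2342480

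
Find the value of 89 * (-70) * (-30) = 186900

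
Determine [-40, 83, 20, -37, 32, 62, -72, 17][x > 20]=[83, 32, 62]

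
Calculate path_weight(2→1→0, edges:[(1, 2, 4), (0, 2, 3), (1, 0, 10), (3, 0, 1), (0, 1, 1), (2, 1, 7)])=17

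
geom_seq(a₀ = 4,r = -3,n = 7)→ [4, -12, 36, -108, 324, -972, 2916]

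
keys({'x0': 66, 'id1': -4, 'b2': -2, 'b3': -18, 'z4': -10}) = ['x0', 'id1', 'b2', 'b3', 'z4']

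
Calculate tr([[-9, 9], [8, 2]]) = diagonal: (-9) + 2
= -7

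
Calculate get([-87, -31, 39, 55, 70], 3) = 55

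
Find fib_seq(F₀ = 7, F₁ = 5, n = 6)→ F_2 = F_1 + F_0 = 12
F_3 = F_2 + F_1 = 17
F_4 = F_3 + F_2 = 29
...
= [7, 5, 12, 17, 29, 46]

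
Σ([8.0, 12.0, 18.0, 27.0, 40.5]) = 105.5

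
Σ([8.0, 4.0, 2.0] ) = 8.0 + 4.0 + 2.0
= 14.0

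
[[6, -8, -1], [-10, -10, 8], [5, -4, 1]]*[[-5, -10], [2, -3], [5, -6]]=C[0][0] = (6)*(-5) + (-8)*(2) + (-1)*(5) = -51
C[0][1] = (6)*(-10) + (-8)*(-3) + (-1)*(-6) = -30
C[1][0] = (-10)*(-5) + (-10)*(2) + (8)*(5) = 70
C[1][1] = (-10)*(-10) + (-10)*(-3) + (8)*(-6) = 82
C[2][0] = (5)*(-5) + (-4)*(2) + (1)*(5) = -28
C[2][1] = (5)*(-10) + (-4)*(-3) + (1)*(-6) = -44
= [[-51, -30], [70, 82], [-28, -44]]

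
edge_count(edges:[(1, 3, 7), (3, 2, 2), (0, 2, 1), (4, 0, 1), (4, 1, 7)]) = 5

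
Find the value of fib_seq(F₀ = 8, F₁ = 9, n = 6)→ F_2 = F_1 + F_0 = 17
F_3 = F_2 + F_1 = 26
F_4 = F_3 + F_2 = 43
...
= [8, 9, 17, 26, 43, 69]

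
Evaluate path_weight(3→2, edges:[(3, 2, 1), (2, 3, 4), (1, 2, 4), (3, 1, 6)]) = w(3→2)=1
= 1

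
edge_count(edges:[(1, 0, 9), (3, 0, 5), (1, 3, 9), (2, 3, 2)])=4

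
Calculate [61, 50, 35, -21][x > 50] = keep x where x > 50: 61✓, 50✗, 35✗, -21✗
= [61]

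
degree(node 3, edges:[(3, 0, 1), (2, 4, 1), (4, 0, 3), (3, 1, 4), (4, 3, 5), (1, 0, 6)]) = 3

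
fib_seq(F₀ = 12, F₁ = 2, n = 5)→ [12, 2, 14, 16, 30]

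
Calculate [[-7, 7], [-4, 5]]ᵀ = [[-7, -4], [7, 5]]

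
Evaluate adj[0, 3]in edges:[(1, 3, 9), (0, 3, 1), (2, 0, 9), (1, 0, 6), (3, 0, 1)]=1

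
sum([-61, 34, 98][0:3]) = slice → [-61, 34, 98]
(-61) + 34 + 98
= 71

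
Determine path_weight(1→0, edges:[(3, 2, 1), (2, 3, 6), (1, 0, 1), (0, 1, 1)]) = w(1→0)=1
= 1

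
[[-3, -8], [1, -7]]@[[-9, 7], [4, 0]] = C[0][0] = (-3)*(-9) + (-8)*(4) = -5
C[0][1] = (-3)*(7) + (-8)*(0) = -21
C[1][0] = (1)*(-9) + (-7)*(4) = -37
C[1][1] = (1)*(7) + (-7)*(0) = 7
= [[-5, -21], [-37, 7]]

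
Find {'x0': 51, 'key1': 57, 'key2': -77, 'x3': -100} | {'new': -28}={'x0': 51, 'key1': 57, 'key2': -77, 'x3': -100, 'new': -28}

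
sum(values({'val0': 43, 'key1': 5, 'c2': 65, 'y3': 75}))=188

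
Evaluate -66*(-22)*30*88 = 3833280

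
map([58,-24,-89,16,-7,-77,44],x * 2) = [116, -48, -178, 32, -14, -154, 88]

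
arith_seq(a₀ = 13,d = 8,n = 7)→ a_0 = 13 + 0*8 = 13
a_1 = 13 + 1*8 = 21
a_2 = 13 + 2*8 = 29
...
= [13, 21, 29, 37, 45, 53, 61]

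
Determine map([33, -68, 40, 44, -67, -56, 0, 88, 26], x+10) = [43, -58, 50, 54, -57, -46, 10, 98, 36]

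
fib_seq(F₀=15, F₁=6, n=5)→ F_2 = F_1 + F_0 = 21
F_3 = F_2 + F_1 = 27
F_4 = F_3 + F_2 = 48
= [15, 6, 21, 27, 48]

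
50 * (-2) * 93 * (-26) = 241800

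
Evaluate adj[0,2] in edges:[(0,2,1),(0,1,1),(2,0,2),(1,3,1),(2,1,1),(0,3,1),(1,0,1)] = 1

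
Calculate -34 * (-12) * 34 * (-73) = -1012656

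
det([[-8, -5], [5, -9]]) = (-8)*(-9) - (-5)*(5)
= 97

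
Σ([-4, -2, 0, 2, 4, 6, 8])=14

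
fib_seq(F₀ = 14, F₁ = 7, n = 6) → F_2 = F_1 + F_0 = 21
F_3 = F_2 + F_1 = 28
F_4 = F_3 + F_2 = 49
...
= [14, 7, 21, 28, 49, 77]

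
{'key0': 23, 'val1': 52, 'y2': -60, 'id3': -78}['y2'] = -60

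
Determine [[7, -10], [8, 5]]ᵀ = [[7, 8], [-10, 5]]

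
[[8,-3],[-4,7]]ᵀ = [[8, -4], [-3, 7]]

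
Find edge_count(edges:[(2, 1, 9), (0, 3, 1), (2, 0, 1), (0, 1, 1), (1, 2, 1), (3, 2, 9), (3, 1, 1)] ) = 7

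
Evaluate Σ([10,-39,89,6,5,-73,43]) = 10 + (-39) + 89 + 6 + 5 + (-73) + 43
= 41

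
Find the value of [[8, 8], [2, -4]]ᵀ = [[8, 2], [8, -4]]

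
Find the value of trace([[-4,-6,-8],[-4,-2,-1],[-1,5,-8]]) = diagonal: (-4) + (-2) + (-8)
= -14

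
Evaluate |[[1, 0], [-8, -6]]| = -6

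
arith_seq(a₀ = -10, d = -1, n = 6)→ a_0 = -10 + 0*-1 = -10
a_1 = -10 + 1*-1 = -11
a_2 = -10 + 2*-1 = -12
...
= [-10, -11, -12, -13, -14, -15]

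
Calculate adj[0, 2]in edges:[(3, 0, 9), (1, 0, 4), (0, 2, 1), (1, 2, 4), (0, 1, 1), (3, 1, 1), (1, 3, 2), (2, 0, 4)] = 1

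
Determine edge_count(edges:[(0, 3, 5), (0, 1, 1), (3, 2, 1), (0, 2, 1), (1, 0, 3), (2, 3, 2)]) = 6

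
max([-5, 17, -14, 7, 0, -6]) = 17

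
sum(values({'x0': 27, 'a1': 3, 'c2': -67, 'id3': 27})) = 27 + 3 + (-67) + 27
= -10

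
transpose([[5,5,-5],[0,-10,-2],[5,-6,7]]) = [[5, 0, 5], [5, -10, -6], [-5, -2, 7]]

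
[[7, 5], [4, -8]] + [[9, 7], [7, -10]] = [[16, 12], [11, -18]]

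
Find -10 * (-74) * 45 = 33300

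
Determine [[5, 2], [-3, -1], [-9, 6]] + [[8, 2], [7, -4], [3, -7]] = [[13, 4], [4, -5], [-6, -1]]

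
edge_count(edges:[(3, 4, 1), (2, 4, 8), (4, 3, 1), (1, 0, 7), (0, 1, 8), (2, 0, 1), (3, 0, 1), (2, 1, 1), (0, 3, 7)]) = 9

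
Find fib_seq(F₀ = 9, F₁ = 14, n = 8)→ F_2 = F_1 + F_0 = 23
F_3 = F_2 + F_1 = 37
F_4 = F_3 + F_2 = 60
...
= [9, 14, 23, 37, 60, 97, 157, 254]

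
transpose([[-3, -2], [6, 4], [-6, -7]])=[[-3, 6, -6], [-2, 4, -7]]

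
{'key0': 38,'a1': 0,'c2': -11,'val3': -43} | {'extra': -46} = {'key0': 38, 'a1': 0, 'c2': -11, 'val3': -43, 'extra': -46}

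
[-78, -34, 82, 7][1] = -34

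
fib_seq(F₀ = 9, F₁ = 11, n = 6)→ [9, 11, 20, 31, 51, 82]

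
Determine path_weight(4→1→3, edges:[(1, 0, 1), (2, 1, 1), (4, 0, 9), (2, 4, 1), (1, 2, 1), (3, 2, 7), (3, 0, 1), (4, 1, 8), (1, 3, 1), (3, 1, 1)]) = 9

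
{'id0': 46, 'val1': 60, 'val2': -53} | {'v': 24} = {'id0': 46, 'val1': 60, 'val2': -53, 'v': 24}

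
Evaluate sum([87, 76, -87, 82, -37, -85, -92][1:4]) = 71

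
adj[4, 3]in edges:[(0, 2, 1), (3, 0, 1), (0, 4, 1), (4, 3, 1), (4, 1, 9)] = 1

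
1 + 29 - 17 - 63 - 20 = -70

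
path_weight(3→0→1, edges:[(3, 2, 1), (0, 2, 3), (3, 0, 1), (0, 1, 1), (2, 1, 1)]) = w(3→0)=1 + w(0→1)=1
= 2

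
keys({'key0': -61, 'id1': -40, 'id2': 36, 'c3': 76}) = ['key0', 'id1', 'id2', 'c3']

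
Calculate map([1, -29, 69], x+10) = 1+10=11, -29+10=-19, 69+10=79
= [11, -19, 79]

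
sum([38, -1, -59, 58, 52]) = 88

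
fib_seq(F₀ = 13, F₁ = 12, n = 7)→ F_2 = F_1 + F_0 = 25
F_3 = F_2 + F_1 = 37
F_4 = F_3 + F_2 = 62
...
= [13, 12, 25, 37, 62, 99, 161]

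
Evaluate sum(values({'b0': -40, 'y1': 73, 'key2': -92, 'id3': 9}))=(-40) + 73 + (-92) + 9
= -50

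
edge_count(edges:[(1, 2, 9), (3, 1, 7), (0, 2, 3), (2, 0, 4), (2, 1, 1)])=5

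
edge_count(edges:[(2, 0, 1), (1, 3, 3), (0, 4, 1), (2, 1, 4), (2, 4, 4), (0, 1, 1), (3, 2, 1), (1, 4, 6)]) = 8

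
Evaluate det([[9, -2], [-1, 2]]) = (9)*(2) - (-2)*(-1)
= 16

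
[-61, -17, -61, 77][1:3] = [-17, -61]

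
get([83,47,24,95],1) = 47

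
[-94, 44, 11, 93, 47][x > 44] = keep x where x > 44: -94✗, 44✗, 11✗, 93✓, 47✓
= [93, 47]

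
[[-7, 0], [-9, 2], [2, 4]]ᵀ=[[-7, -9, 2], [0, 2, 4]]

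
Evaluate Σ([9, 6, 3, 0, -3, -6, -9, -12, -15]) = 9 + 6 + 3 + 0 + (-3) + (-6) + (-9) + (-12) + (-15)
= -27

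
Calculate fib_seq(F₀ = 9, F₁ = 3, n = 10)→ [9, 3, 12, 15, 27, 42, 69, 111, 180, 291]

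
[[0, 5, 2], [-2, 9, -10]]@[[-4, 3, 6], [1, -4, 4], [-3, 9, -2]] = C[0][0] = (0)*(-4) + (5)*(1) + (2)*(-3) = -1
C[0][1] = (0)*(3) + (5)*(-4) + (2)*(9) = -2
C[0][2] = (0)*(6) + (5)*(4) + (2)*(-2) = 16
C[1][0] = (-2)*(-4) + (9)*(1) + (-10)*(-3) = 47
C[1][1] = (-2)*(3) + (9)*(-4) + (-10)*(9) = -132
C[1][2] = (-2)*(6) + (9)*(4) + (-10)*(-2) = 44
= [[-1, -2, 16], [47, -132, 44]]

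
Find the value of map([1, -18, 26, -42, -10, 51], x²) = (1)²=1, (-18)²=324, (26)²=676, (-42)²=1764, (-10)²=100, (51)²=2601
= [1, 324, 676, 1764, 100, 2601]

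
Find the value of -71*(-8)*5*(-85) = -241400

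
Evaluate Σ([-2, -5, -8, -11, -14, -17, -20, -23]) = -100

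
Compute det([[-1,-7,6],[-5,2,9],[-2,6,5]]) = -161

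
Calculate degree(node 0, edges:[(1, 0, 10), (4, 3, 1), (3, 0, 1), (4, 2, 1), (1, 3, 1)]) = incident: (1,0), (3,0)
= 2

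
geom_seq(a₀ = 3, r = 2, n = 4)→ a_0 = 3*2^0 = 3
a_1 = 3*2^1 = 6
a_2 = 3*2^2 = 12
...
= [3, 6, 12, 24]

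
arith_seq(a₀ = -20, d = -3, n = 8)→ [-20, -23, -26, -29, -32, -35, -38, -41]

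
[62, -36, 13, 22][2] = 13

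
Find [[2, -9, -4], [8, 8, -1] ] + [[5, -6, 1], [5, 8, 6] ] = [[7, -15, -3], [13, 16, 5]]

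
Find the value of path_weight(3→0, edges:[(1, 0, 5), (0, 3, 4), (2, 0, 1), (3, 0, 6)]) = 6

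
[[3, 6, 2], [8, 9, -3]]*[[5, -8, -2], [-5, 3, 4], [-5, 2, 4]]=[[-25, -2, 26], [10, -43, 8]]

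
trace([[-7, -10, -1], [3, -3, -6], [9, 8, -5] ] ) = diagonal: (-7) + (-3) + (-5)
= -15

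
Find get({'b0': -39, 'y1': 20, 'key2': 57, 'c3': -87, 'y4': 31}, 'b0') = -39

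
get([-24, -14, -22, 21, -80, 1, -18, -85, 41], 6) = -18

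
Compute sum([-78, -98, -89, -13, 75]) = (-78) + (-98) + (-89) + (-13) + 75
= -203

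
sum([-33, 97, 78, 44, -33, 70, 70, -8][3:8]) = slice → [44, -33, 70, 70, -8]
44 + (-33) + 70 + 70 + (-8)
= 143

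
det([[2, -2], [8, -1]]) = (2)*(-1) - (-2)*(8)
= 14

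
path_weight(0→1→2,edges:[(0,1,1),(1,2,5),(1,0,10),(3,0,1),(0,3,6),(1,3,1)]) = 6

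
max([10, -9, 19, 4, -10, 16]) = 19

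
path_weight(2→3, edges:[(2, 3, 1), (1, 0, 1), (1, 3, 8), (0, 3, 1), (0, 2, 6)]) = 1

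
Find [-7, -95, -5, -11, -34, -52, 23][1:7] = [-95, -5, -11, -34, -52, 23]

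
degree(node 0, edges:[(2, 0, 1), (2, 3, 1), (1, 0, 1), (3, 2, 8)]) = incident: (2,0), (1,0)
= 2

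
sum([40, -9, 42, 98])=40 + (-9) + 42 + 98
= 171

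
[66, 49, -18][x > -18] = [66, 49]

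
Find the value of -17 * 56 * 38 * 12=-434112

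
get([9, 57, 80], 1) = 57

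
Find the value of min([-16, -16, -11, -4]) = -16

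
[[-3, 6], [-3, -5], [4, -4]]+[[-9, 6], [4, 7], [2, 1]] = [[-12, 12], [1, 2], [6, -3]]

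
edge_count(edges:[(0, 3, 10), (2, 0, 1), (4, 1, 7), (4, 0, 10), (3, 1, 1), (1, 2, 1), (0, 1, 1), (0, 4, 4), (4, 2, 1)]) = 9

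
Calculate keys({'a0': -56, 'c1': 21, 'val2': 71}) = ['a0', 'c1', 'val2']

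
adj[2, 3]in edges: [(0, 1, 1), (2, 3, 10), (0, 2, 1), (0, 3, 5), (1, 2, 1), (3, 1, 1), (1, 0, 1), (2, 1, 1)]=10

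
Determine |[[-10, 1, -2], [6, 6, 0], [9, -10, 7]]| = -234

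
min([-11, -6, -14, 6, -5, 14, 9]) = -14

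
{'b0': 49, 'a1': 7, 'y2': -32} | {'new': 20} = {'b0': 49, 'a1': 7, 'y2': -32, 'new': 20}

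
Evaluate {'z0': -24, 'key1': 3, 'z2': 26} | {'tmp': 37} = {'z0': -24, 'key1': 3, 'z2': 26, 'tmp': 37}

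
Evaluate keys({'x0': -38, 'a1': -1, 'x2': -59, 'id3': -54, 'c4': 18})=['x0', 'a1', 'x2', 'id3', 'c4']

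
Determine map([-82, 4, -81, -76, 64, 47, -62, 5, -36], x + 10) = -82+10=-72, 4+10=14, -81+10=-71, -76+10=-66, 64+10=74, 47+10=57, -62+10=-52, 5+10=15, -36+10=-26
= [-72, 14, -71, -66, 74, 57, -52, 15, -26]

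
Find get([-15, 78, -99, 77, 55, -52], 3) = 77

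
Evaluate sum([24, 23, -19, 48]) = 76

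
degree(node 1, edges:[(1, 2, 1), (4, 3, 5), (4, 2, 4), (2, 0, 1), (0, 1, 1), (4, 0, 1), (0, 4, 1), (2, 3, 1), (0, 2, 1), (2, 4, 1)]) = incident: (1,2), (0,1)
= 2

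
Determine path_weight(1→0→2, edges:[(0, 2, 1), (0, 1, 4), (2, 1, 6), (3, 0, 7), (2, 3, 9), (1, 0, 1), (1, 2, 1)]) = w(1→0)=1 + w(0→2)=1
= 2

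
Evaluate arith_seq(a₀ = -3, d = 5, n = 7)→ [-3, 2, 7, 12, 17, 22, 27]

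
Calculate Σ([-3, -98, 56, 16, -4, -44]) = (-3) + (-98) + 56 + 16 + (-4) + (-44)
= -77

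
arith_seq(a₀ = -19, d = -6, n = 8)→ a_0 = -19 + 0*-6 = -19
a_1 = -19 + 1*-6 = -25
a_2 = -19 + 2*-6 = -31
...
= [-19, -25, -31, -37, -43, -49, -55, -61]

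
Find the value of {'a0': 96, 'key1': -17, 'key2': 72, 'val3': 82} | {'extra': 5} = {'a0': 96, 'key1': -17, 'key2': 72, 'val3': 82, 'extra': 5}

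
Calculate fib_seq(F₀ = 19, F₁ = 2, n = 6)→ F_2 = F_1 + F_0 = 21
F_3 = F_2 + F_1 = 23
F_4 = F_3 + F_2 = 44
...
= [19, 2, 21, 23, 44, 67]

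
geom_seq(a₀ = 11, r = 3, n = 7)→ a_0 = 11*3^0 = 11
a_1 = 11*3^1 = 33
a_2 = 11*3^2 = 99
...
= [11, 33, 99, 297, 891, 2673, 8019]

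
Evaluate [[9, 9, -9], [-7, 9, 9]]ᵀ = [[9, -7], [9, 9], [-9, 9]]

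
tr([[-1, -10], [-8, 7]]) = diagonal: (-1) + 7
= 6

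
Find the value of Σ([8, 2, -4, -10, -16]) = -20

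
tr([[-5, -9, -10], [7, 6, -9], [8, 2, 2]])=3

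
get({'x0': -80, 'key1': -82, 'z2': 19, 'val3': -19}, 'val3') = -19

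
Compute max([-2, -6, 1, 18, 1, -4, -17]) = 18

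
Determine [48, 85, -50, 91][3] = 91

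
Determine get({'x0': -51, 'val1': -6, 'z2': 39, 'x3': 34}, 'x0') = -51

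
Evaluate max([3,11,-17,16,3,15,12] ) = 16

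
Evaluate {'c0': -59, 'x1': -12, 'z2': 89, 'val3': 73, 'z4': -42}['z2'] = 89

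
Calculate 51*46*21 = 49266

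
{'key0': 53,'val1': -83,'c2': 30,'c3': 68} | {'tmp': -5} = {'key0': 53, 'val1': -83, 'c2': 30, 'c3': 68, 'tmp': -5}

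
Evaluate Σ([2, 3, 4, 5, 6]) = 20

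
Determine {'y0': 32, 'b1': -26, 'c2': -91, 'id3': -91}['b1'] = -26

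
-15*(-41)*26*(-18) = -287820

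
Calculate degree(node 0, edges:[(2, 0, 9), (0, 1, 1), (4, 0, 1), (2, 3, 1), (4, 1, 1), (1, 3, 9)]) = incident: (2,0), (0,1), (4,0)
= 3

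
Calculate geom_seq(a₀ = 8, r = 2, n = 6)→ a_0 = 8*2^0 = 8
a_1 = 8*2^1 = 16
a_2 = 8*2^2 = 32
...
= [8, 16, 32, 64, 128, 256]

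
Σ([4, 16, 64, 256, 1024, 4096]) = 5460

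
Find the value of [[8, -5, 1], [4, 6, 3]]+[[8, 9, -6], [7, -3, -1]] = [[16, 4, -5], [11, 3, 2]]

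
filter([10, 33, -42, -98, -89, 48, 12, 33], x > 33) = keep x where x > 33: 10✗, 33✗, -42✗, -98✗, -89✗, 48✓, 12✗, 33✗
= [48]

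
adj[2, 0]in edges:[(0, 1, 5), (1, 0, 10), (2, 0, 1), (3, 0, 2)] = 1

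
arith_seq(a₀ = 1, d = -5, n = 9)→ [1, -4, -9, -14, -19, -24, -29, -34, -39]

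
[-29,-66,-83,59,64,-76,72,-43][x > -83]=keep x where x > -83: -29✓, -66✓, -83✗, 59✓, 64✓, -76✓, 72✓, -43✓
= [-29, -66, 59, 64, -76, 72, -43]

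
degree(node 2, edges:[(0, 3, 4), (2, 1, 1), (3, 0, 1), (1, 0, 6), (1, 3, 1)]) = incident: (2,1)
= 1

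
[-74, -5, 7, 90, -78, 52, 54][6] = 54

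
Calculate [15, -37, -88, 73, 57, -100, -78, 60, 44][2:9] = [-88, 73, 57, -100, -78, 60, 44]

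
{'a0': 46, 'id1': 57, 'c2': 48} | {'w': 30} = {'a0': 46, 'id1': 57, 'c2': 48, 'w': 30}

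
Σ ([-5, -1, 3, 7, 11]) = (-5) + (-1) + 3 + 7 + 11
= 15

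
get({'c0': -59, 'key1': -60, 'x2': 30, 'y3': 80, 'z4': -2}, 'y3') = 80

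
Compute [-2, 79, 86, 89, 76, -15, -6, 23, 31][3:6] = [89, 76, -15]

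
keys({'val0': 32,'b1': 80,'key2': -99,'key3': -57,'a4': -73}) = ['val0', 'b1', 'key2', 'key3', 'a4']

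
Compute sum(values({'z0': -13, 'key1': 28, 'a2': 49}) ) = (-13) + 28 + 49
= 64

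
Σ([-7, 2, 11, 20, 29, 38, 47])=140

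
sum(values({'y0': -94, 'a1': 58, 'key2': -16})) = (-94) + 58 + (-16)
= -52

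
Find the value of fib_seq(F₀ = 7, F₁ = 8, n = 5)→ [7, 8, 15, 23, 38]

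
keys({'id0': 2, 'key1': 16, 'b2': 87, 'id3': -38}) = ['id0', 'key1', 'b2', 'id3']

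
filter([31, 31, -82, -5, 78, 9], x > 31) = keep x where x > 31: 31✗, 31✗, -82✗, -5✗, 78✓, 9✗
= [78]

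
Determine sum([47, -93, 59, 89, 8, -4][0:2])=-46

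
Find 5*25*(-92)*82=-943000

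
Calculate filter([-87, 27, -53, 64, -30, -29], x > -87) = keep x where x > -87: -87✗, 27✓, -53✓, 64✓, -30✓, -29✓
= [27, -53, 64, -30, -29]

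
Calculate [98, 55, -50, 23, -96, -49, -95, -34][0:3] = [98, 55, -50]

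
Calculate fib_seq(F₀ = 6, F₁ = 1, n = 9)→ [6, 1, 7, 8, 15, 23, 38, 61, 99]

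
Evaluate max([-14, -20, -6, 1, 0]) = 1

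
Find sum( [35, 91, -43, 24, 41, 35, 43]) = 35 + 91 + (-43) + 24 + 41 + 35 + 43
= 226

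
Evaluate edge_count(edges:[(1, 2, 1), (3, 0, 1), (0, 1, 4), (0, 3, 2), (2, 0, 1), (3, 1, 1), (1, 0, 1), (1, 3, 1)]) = 8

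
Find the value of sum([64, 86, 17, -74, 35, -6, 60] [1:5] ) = slice → [86, 17, -74, 35]
86 + 17 + (-74) + 35
= 64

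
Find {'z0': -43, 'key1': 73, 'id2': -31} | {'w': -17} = {'z0': -43, 'key1': 73, 'id2': -31, 'w': -17}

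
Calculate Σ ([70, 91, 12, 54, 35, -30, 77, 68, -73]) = 70 + 91 + 12 + 54 + 35 + (-30) + 77 + 68 + (-73)
= 304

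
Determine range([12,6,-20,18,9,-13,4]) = 38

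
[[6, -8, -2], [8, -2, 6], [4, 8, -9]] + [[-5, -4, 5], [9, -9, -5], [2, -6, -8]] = [[1, -12, 3], [17, -11, 1], [6, 2, -17]]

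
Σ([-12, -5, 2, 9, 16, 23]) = (-12) + (-5) + 2 + 9 + 16 + 23
= 33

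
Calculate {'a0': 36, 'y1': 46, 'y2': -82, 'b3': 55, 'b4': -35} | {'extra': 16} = {'a0': 36, 'y1': 46, 'y2': -82, 'b3': 55, 'b4': -35, 'extra': 16}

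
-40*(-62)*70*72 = 12499200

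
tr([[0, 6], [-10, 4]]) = diagonal: 0 + 4
= 4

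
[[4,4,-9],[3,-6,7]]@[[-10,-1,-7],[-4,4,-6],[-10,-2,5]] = [[34, 30, -97], [-76, -41, 50]]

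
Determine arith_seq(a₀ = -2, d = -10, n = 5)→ [-2, -12, -22, -32, -42]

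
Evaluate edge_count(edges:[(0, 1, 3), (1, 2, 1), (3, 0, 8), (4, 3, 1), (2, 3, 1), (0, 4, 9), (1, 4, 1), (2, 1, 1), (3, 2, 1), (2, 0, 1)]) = 10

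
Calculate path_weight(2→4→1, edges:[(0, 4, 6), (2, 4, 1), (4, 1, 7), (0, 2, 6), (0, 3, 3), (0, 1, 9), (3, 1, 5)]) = w(2→4)=1 + w(4→1)=7
= 8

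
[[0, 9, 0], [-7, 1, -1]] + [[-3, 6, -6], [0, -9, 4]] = [[-3, 15, -6], [-7, -8, 3]]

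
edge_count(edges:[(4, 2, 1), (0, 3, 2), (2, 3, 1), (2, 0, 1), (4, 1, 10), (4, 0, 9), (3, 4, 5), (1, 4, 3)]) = 8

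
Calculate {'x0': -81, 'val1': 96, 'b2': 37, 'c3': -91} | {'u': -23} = {'x0': -81, 'val1': 96, 'b2': 37, 'c3': -91, 'u': -23}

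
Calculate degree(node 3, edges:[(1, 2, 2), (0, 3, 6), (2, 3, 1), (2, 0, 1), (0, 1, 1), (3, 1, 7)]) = incident: (0,3), (2,3), (3,1)
= 3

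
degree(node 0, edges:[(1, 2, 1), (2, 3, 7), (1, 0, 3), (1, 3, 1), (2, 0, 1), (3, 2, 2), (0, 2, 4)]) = incident: (1,0), (2,0), (0,2)
= 3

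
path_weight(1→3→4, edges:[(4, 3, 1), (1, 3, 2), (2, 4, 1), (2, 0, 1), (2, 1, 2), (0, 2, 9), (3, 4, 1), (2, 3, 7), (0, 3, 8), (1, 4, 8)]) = 3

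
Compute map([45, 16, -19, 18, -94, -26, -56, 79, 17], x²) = (45)²=2025, (16)²=256, (-19)²=361, (18)²=324, (-94)²=8836, (-26)²=676, (-56)²=3136, (79)²=6241, (17)²=289
= [2025, 256, 361, 324, 8836, 676, 3136, 6241, 289]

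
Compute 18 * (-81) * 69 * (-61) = 6136722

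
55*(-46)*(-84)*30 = 6375600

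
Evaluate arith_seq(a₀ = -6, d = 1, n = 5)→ [-6, -5, -4, -3, -2]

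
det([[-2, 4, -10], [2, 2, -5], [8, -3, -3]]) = (1)*(-2)*det([[2, -5], [-3, -3]]) + (-1)*(4)*det([[2, -5], [8, -3]]) + (1)*(-10)*det([[2, 2], [8, -3]])
= 42 + -136 + 220
= 126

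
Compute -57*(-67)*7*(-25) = -668325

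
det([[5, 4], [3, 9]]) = (5)*(9) - (4)*(3)
= 33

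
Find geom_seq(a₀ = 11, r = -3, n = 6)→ a_0 = 11*(-3)^0 = 11
a_1 = 11*(-3)^1 = -33
a_2 = 11*(-3)^2 = 99
...
= [11, -33, 99, -297, 891, -2673]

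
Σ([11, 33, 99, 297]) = 11 + 33 + 99 + 297
= 440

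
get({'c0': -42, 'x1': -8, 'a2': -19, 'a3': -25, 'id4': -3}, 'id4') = -3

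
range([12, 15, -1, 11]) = 16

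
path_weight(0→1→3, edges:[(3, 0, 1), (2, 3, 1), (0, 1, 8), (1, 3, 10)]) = w(0→1)=8 + w(1→3)=10
= 18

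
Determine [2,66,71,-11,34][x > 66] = [71]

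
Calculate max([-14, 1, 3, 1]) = 3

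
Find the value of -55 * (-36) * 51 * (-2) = -201960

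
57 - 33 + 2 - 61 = -35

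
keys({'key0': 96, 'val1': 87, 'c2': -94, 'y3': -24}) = ['key0', 'val1', 'c2', 'y3']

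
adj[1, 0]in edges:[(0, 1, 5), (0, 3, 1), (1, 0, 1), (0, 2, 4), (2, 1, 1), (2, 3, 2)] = 1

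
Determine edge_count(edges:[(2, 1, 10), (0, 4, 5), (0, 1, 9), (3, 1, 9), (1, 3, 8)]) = 5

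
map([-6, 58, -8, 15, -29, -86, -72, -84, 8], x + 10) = -6+10=4, 58+10=68, -8+10=2, 15+10=25, -29+10=-19, -86+10=-76, -72+10=-62, -84+10=-74, 8+10=18
= [4, 68, 2, 25, -19, -76, -62, -74, 18]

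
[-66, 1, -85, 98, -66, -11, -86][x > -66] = [1, 98, -11]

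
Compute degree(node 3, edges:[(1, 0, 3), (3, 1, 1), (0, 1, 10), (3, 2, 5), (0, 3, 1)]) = 3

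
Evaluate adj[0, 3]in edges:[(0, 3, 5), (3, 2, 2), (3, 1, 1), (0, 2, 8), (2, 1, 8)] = 5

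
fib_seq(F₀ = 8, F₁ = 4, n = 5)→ [8, 4, 12, 16, 28]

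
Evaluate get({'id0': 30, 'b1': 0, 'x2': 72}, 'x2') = 72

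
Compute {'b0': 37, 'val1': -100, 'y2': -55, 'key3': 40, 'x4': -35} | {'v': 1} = {'b0': 37, 'val1': -100, 'y2': -55, 'key3': 40, 'x4': -35, 'v': 1}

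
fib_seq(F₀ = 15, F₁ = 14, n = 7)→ [15, 14, 29, 43, 72, 115, 187]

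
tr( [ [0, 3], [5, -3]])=diagonal: 0 + (-3)
= -3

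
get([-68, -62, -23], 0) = -68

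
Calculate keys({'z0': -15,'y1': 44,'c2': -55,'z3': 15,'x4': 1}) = ['z0', 'y1', 'c2', 'z3', 'x4']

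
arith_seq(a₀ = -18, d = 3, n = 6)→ a_0 = -18 + 0*3 = -18
a_1 = -18 + 1*3 = -15
a_2 = -18 + 2*3 = -12
...
= [-18, -15, -12, -9, -6, -3]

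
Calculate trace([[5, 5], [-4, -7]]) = diagonal: 5 + (-7)
= -2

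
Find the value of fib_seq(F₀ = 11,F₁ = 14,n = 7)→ [11, 14, 25, 39, 64, 103, 167]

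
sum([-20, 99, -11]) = 68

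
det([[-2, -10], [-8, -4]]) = -72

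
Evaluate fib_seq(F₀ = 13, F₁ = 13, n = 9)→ F_2 = F_1 + F_0 = 26
F_3 = F_2 + F_1 = 39
F_4 = F_3 + F_2 = 65
...
= [13, 13, 26, 39, 65, 104, 169, 273, 442]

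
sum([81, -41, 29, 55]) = 124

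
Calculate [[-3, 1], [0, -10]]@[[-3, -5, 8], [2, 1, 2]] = C[0][0] = (-3)*(-3) + (1)*(2) = 11
C[0][1] = (-3)*(-5) + (1)*(1) = 16
C[0][2] = (-3)*(8) + (1)*(2) = -22
C[1][0] = (0)*(-3) + (-10)*(2) = -20
C[1][1] = (0)*(-5) + (-10)*(1) = -10
C[1][2] = (0)*(8) + (-10)*(2) = -20
= [[11, 16, -22], [-20, -10, -20]]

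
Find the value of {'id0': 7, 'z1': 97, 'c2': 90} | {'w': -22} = {'id0': 7, 'z1': 97, 'c2': 90, 'w': -22}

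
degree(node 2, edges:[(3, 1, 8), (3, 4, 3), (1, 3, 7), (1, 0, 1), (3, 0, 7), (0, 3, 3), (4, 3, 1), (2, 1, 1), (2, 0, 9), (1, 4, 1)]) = 2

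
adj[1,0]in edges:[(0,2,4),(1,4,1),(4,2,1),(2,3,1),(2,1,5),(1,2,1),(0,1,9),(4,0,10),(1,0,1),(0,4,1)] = 1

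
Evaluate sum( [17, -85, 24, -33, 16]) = 17 + (-85) + 24 + (-33) + 16
= -61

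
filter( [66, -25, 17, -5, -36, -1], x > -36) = [66, -25, 17, -5, -1]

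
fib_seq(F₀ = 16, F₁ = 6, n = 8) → [16, 6, 22, 28, 50, 78, 128, 206]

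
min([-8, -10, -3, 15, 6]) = -10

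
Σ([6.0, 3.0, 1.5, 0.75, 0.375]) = 11.625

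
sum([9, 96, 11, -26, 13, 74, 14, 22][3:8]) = 97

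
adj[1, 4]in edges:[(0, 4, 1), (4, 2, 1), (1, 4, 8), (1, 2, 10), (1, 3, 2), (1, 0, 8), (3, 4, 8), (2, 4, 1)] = 8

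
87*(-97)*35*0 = 0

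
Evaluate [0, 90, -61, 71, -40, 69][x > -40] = keep x where x > -40: 0✓, 90✓, -61✗, 71✓, -40✗, 69✓
= [0, 90, 71, 69]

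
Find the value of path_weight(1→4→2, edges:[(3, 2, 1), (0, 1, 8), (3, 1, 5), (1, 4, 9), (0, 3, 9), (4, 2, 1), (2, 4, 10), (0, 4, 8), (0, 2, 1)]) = 10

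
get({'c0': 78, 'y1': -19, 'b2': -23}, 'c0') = 78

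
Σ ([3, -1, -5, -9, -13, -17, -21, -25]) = 3 + (-1) + (-5) + (-9) + (-13) + (-17) + (-21) + (-25)
= -88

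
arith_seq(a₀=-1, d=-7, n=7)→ [-1, -8, -15, -22, -29, -36, -43]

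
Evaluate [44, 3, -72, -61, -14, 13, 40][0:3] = [44, 3, -72]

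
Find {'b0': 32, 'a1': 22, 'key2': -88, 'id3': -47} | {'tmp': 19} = {'b0': 32, 'a1': 22, 'key2': -88, 'id3': -47, 'tmp': 19}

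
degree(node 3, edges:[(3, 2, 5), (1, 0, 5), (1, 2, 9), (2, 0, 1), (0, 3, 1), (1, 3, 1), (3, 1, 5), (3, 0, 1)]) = incident: (3,2), (0,3), (1,3), (3,1), (3,0)
= 5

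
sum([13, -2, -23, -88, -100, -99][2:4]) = -111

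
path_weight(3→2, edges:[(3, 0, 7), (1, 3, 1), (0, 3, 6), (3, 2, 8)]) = 8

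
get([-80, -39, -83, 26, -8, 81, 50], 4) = -8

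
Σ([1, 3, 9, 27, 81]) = 1 + 3 + 9 + 27 + 81
= 121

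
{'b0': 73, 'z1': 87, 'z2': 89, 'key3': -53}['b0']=73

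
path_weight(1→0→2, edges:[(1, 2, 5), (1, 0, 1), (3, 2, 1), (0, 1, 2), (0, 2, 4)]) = 5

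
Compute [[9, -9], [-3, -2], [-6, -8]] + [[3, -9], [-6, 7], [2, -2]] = [[12, -18], [-9, 5], [-4, -10]]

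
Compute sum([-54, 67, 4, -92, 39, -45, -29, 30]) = -80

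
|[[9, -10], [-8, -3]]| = (9)*(-3) - (-10)*(-8)
= -107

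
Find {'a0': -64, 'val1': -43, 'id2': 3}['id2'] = 3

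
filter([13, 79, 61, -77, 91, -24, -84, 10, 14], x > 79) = keep x where x > 79: 13✗, 79✗, 61✗, -77✗, 91✓, -24✗, -84✗, 10✗, 14✗
= [91]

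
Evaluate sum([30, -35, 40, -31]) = 30 + (-35) + 40 + (-31)
= 4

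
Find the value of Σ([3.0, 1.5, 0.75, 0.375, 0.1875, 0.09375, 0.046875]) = 3.0 + 1.5 + 0.75 + 0.375 + 0.1875 + 0.09375 + 0.046875
= 5.953125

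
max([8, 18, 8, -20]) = 18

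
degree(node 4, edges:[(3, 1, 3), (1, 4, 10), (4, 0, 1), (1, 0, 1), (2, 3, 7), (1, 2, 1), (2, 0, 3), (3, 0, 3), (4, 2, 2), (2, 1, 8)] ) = 3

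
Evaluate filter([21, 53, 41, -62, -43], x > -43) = keep x where x > -43: 21✓, 53✓, 41✓, -62✗, -43✗
= [21, 53, 41]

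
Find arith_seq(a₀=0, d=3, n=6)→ a_0 = 0 + 0*3 = 0
a_1 = 0 + 1*3 = 3
a_2 = 0 + 2*3 = 6
...
= [0, 3, 6, 9, 12, 15]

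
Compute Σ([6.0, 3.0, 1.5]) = 10.5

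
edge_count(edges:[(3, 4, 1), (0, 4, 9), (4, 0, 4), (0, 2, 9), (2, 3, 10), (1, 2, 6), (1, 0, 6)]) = 7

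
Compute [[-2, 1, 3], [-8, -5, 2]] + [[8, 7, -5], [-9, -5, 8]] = [[6, 8, -2], [-17, -10, 10]]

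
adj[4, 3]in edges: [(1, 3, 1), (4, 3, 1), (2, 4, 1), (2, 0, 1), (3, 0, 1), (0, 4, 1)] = 1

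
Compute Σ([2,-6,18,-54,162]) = 2 + -6 + 18 + -54 + 162
= 122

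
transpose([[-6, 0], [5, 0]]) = [[-6, 5], [0, 0]]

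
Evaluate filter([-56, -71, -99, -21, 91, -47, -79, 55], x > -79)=keep x where x > -79: -56✓, -71✓, -99✗, -21✓, 91✓, -47✓, -79✗, 55✓
= [-56, -71, -21, 91, -47, 55]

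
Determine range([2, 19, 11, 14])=17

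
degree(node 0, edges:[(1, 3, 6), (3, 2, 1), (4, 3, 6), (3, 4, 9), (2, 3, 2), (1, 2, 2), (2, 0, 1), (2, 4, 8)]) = incident: (2,0)
= 1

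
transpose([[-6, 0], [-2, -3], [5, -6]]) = [[-6, -2, 5], [0, -3, -6]]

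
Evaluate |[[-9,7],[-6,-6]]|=96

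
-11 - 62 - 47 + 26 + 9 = -85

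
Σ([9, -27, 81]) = 63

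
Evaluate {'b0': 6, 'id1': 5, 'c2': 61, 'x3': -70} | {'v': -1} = {'b0': 6, 'id1': 5, 'c2': 61, 'x3': -70, 'v': -1}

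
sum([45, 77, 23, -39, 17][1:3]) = 100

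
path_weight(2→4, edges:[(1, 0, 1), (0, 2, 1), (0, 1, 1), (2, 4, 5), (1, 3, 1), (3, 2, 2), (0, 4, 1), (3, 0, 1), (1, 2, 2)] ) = 5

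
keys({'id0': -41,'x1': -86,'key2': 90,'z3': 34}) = ['id0', 'x1', 'key2', 'z3']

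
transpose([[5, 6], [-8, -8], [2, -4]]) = [[5, -8, 2], [6, -8, -4]]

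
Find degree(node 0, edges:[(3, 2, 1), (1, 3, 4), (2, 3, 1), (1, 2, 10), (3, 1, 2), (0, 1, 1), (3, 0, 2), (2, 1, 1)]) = 2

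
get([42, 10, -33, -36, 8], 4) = 8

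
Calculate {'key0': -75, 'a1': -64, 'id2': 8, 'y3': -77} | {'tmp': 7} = {'key0': -75, 'a1': -64, 'id2': 8, 'y3': -77, 'tmp': 7}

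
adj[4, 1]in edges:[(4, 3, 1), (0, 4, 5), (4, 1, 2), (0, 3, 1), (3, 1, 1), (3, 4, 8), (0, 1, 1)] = 2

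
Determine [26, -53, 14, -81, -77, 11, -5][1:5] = [-53, 14, -81, -77]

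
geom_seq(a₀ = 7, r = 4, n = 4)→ a_0 = 7*4^0 = 7
a_1 = 7*4^1 = 28
a_2 = 7*4^2 = 112
...
= [7, 28, 112, 448]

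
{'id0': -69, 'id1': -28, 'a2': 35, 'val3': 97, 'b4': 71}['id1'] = -28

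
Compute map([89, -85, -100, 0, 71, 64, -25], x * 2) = [178, -170, -200, 0, 142, 128, -50]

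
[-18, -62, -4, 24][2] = -4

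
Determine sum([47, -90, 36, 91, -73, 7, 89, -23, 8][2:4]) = 127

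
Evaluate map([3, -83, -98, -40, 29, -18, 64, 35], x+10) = 3+10=13, -83+10=-73, -98+10=-88, -40+10=-30, 29+10=39, -18+10=-8, 64+10=74, 35+10=45
= [13, -73, -88, -30, 39, -8, 74, 45]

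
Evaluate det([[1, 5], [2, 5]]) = -5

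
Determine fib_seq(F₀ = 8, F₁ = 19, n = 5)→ [8, 19, 27, 46, 73]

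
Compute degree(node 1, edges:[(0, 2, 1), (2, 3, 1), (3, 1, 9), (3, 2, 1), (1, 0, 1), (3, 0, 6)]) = incident: (3,1), (1,0)
= 2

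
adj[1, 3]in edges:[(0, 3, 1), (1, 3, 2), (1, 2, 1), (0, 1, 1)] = 2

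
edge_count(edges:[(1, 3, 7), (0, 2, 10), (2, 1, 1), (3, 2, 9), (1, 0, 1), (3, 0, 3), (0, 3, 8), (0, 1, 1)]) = 8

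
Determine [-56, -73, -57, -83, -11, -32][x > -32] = keep x where x > -32: -56✗, -73✗, -57✗, -83✗, -11✓, -32✗
= [-11]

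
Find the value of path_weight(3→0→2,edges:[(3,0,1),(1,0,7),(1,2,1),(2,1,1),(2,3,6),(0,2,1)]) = w(3→0)=1 + w(0→2)=1
= 2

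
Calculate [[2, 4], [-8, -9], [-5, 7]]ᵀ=[[2, -8, -5], [4, -9, 7]]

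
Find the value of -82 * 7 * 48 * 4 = -110208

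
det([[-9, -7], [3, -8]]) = 93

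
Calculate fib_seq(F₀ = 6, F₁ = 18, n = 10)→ F_2 = F_1 + F_0 = 24
F_3 = F_2 + F_1 = 42
F_4 = F_3 + F_2 = 66
...
= [6, 18, 24, 42, 66, 108, 174, 282, 456, 738]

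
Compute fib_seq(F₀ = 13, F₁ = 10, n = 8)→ F_2 = F_1 + F_0 = 23
F_3 = F_2 + F_1 = 33
F_4 = F_3 + F_2 = 56
...
= [13, 10, 23, 33, 56, 89, 145, 234]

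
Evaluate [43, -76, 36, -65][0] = 43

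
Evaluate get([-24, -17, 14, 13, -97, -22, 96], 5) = -22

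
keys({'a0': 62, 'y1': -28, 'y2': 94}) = ['a0', 'y1', 'y2']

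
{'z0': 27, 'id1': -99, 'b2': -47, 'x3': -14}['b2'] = -47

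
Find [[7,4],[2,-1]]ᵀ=[[7, 2], [4, -1]]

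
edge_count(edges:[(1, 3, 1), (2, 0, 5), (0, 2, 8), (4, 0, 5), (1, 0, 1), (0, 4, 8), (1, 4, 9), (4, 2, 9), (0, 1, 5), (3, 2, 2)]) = 10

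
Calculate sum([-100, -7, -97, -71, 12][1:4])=slice → [-7, -97, -71]
(-7) + (-97) + (-71)
= -175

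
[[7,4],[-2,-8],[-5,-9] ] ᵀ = [[7, -2, -5], [4, -8, -9]]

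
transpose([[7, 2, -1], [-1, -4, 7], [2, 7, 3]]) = [[7, -1, 2], [2, -4, 7], [-1, 7, 3]]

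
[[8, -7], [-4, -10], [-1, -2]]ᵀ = [[8, -4, -1], [-7, -10, -2]]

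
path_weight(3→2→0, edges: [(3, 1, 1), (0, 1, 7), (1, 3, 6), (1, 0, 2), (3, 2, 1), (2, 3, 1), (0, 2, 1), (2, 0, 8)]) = 9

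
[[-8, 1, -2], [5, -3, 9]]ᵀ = [[-8, 5], [1, -3], [-2, 9]]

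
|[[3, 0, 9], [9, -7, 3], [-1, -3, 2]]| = -321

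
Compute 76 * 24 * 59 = 107616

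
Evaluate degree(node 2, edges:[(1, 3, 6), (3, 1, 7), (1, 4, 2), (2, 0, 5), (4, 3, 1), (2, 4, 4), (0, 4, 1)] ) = 2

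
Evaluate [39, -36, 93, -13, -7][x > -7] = [39, 93]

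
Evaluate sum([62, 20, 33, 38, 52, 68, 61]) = 62 + 20 + 33 + 38 + 52 + 68 + 61
= 334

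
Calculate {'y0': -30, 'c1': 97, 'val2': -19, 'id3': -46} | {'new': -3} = {'y0': -30, 'c1': 97, 'val2': -19, 'id3': -46, 'new': -3}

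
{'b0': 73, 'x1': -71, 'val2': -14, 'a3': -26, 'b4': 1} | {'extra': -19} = {'b0': 73, 'x1': -71, 'val2': -14, 'a3': -26, 'b4': 1, 'extra': -19}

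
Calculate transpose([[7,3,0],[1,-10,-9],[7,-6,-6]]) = [[7, 1, 7], [3, -10, -6], [0, -9, -6]]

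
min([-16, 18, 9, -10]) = -16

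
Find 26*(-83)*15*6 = -194220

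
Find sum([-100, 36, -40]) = -104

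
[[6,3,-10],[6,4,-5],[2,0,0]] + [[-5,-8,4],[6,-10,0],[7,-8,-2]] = [[1, -5, -6], [12, -6, -5], [9, -8, -2]]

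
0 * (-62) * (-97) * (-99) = 0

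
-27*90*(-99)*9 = 2165130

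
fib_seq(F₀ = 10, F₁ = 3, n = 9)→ [10, 3, 13, 16, 29, 45, 74, 119, 193]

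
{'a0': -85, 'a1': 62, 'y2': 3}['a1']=62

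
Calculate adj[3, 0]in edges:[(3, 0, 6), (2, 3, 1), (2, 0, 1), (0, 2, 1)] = 6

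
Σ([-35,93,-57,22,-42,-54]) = -73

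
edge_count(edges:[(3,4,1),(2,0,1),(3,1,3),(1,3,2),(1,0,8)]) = 5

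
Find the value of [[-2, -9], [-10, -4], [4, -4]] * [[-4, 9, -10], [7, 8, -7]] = C[0][0] = (-2)*(-4) + (-9)*(7) = -55
C[0][1] = (-2)*(9) + (-9)*(8) = -90
C[0][2] = (-2)*(-10) + (-9)*(-7) = 83
C[1][0] = (-10)*(-4) + (-4)*(7) = 12
C[1][1] = (-10)*(9) + (-4)*(8) = -122
C[1][2] = (-10)*(-10) + (-4)*(-7) = 128
... (3 more cells)
= [[-55, -90, 83], [12, -122, 128], [-44, 4, -12]]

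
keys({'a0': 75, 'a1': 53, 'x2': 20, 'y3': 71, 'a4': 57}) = ['a0', 'a1', 'x2', 'y3', 'a4']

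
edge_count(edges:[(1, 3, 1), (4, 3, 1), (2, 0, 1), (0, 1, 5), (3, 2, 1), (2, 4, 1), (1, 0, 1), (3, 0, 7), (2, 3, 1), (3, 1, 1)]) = 10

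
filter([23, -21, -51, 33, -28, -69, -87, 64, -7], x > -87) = keep x where x > -87: 23✓, -21✓, -51✓, 33✓, -28✓, -69✓, -87✗, 64✓, -7✓
= [23, -21, -51, 33, -28, -69, 64, -7]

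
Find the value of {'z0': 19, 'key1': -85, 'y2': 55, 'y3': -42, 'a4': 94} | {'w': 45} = {'z0': 19, 'key1': -85, 'y2': 55, 'y3': -42, 'a4': 94, 'w': 45}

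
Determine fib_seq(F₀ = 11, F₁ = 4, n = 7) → F_2 = F_1 + F_0 = 15
F_3 = F_2 + F_1 = 19
F_4 = F_3 + F_2 = 34
...
= [11, 4, 15, 19, 34, 53, 87]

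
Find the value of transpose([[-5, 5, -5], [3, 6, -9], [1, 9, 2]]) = [[-5, 3, 1], [5, 6, 9], [-5, -9, 2]]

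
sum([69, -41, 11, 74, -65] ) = 48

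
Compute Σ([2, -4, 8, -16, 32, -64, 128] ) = 2 + -4 + 8 + -16 + 32 + -64 + 128
= 86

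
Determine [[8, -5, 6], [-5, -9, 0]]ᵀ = [[8, -5], [-5, -9], [6, 0]]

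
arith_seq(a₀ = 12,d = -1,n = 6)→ a_0 = 12 + 0*-1 = 12
a_1 = 12 + 1*-1 = 11
a_2 = 12 + 2*-1 = 10
...
= [12, 11, 10, 9, 8, 7]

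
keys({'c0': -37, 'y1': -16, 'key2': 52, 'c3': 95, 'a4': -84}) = ['c0', 'y1', 'key2', 'c3', 'a4']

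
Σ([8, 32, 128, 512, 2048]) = 8 + 32 + 128 + 512 + 2048
= 2728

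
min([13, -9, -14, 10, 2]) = -14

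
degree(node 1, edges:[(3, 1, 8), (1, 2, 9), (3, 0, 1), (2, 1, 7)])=incident: (3,1), (1,2), (2,1)
= 3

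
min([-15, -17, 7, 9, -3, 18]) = -17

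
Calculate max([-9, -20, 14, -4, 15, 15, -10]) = 15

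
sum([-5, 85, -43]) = (-5) + 85 + (-43)
= 37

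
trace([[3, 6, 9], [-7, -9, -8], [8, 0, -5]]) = -11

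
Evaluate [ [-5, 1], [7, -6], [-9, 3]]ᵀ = [[-5, 7, -9], [1, -6, 3]]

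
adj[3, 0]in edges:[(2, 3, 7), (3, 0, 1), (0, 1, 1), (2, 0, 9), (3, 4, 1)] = 1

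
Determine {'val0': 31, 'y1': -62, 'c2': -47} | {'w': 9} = {'val0': 31, 'y1': -62, 'c2': -47, 'w': 9}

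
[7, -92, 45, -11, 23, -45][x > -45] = keep x where x > -45: 7✓, -92✗, 45✓, -11✓, 23✓, -45✗
= [7, 45, -11, 23]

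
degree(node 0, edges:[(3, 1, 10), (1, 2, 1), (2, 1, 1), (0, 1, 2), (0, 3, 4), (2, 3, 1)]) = 2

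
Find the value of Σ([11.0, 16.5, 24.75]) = 52.25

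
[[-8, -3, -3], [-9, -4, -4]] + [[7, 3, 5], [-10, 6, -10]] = [[-1, 0, 2], [-19, 2, -14]]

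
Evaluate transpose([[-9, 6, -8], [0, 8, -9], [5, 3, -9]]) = [[-9, 0, 5], [6, 8, 3], [-8, -9, -9]]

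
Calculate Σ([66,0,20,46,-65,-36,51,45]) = 127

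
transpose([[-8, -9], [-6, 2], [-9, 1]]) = [[-8, -6, -9], [-9, 2, 1]]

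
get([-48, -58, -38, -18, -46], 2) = -38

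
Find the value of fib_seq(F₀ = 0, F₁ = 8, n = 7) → [0, 8, 8, 16, 24, 40, 64]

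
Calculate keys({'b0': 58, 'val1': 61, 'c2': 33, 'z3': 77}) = ['b0', 'val1', 'c2', 'z3']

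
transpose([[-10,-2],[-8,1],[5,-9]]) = [[-10, -8, 5], [-2, 1, -9]]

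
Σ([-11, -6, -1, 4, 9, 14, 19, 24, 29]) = 81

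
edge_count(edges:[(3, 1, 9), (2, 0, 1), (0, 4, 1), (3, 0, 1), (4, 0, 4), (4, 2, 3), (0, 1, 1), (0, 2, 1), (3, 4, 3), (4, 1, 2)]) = 10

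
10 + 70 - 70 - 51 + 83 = 42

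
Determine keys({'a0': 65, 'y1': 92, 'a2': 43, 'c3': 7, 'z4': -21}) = ['a0', 'y1', 'a2', 'c3', 'z4']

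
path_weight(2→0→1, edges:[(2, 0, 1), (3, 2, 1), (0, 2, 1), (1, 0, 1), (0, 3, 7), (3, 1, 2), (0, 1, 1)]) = w(2→0)=1 + w(0→1)=1
= 2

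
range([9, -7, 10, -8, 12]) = 20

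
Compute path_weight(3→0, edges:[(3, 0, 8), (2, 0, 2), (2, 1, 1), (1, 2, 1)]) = 8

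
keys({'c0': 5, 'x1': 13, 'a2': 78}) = ['c0', 'x1', 'a2']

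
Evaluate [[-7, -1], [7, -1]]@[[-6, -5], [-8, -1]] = C[0][0] = (-7)*(-6) + (-1)*(-8) = 50
C[0][1] = (-7)*(-5) + (-1)*(-1) = 36
C[1][0] = (7)*(-6) + (-1)*(-8) = -34
C[1][1] = (7)*(-5) + (-1)*(-1) = -34
= [[50, 36], [-34, -34]]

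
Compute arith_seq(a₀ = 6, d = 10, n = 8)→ [6, 16, 26, 36, 46, 56, 66, 76]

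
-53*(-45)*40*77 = 7345800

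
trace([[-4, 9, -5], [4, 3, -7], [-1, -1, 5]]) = 4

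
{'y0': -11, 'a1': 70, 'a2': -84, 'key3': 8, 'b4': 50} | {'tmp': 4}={'y0': -11, 'a1': 70, 'a2': -84, 'key3': 8, 'b4': 50, 'tmp': 4}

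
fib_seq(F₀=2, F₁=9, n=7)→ F_2 = F_1 + F_0 = 11
F_3 = F_2 + F_1 = 20
F_4 = F_3 + F_2 = 31
...
= [2, 9, 11, 20, 31, 51, 82]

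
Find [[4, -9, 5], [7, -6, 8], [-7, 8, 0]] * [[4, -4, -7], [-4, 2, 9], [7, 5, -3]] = C[0][0] = (4)*(4) + (-9)*(-4) + (5)*(7) = 87
C[0][1] = (4)*(-4) + (-9)*(2) + (5)*(5) = -9
C[0][2] = (4)*(-7) + (-9)*(9) + (5)*(-3) = -124
C[1][0] = (7)*(4) + (-6)*(-4) + (8)*(7) = 108
C[1][1] = (7)*(-4) + (-6)*(2) + (8)*(5) = 0
C[1][2] = (7)*(-7) + (-6)*(9) + (8)*(-3) = -127
... (3 more cells)
= [[87, -9, -124], [108, 0, -127], [-60, 44, 121]]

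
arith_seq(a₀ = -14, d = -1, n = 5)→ [-14, -15, -16, -17, -18]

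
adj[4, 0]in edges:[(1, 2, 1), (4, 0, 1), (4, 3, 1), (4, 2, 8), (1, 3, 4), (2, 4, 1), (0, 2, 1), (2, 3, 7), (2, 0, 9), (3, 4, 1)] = 1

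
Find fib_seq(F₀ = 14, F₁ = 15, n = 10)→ [14, 15, 29, 44, 73, 117, 190, 307, 497, 804]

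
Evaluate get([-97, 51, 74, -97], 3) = -97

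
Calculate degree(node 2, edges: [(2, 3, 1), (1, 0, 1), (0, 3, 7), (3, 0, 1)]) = 1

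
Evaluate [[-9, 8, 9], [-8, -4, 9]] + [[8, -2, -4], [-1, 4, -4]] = [[-1, 6, 5], [-9, 0, 5]]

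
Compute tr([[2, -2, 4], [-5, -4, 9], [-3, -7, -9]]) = -11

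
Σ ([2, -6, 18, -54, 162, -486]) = -364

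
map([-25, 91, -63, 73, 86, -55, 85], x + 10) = [-15, 101, -53, 83, 96, -45, 95]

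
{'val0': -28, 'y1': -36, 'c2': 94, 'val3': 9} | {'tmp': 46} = {'val0': -28, 'y1': -36, 'c2': 94, 'val3': 9, 'tmp': 46}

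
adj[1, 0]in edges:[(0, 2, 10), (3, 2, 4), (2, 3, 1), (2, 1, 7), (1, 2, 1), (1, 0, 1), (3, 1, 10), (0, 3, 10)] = 1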